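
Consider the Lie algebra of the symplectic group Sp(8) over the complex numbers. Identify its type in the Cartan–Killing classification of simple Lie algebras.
type C_4

This is sp(8), which has dimension 8(8+1)/2 = 36 and rank 8/2 = 4. In the classification of classical Lie algebras, the symplectic algebra sp(2n) has type C_n; here n = 4, so the Dynkin diagram is a chain of 4 nodes with a double edge at one end; the terminal node there is the unique long simple root (C_4). Hence the type is C_4.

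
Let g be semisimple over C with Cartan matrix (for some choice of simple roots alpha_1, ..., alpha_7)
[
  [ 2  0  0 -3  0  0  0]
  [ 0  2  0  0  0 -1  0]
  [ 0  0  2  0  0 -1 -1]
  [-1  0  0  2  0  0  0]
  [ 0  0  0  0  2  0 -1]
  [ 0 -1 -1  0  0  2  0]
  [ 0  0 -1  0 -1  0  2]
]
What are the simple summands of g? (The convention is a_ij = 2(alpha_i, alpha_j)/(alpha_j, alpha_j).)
A_5 (sl(6)) + G_2

The diagram associated to this matrix has two connected components: the simple roots {alpha_2, alpha_3, alpha_5, alpha_6, alpha_7} form a chain of 5 nodes with single edges (A_5), and {alpha_1, alpha_4} form two nodes joined by a triple edge (G_2). A semisimple Lie algebra decomposes uniquely as the direct sum of simple ideals, one per connected component of its Dynkin diagram, so g ≅ A_5 ⊕ G_2 (dimension 35 + 14 = 49).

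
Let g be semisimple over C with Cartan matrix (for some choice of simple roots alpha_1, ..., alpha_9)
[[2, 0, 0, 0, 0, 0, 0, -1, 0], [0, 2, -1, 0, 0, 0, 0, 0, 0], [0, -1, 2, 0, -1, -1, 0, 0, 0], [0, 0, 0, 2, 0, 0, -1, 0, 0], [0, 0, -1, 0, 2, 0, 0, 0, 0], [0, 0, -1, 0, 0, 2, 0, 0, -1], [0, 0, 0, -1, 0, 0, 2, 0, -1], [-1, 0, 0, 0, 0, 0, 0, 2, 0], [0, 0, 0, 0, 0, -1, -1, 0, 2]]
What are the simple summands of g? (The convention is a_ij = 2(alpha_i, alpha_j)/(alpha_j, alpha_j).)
The diagram associated to this matrix has two connected components: the simple roots {alpha_1, alpha_8} form a chain of 2 nodes with single edges (A_2), and {alpha_2, alpha_3, alpha_4, alpha_5, alpha_6, alpha_7, alpha_9} form a chain of 5 nodes with a fork of two nodes at one end (D_7). A semisimple Lie algebra decomposes uniquely as the direct sum of simple ideals, one per connected component of its Dynkin diagram, so g ≅ A_2 ⊕ D_7 (dimension 8 + 91 = 99).

type A_2 + type D_7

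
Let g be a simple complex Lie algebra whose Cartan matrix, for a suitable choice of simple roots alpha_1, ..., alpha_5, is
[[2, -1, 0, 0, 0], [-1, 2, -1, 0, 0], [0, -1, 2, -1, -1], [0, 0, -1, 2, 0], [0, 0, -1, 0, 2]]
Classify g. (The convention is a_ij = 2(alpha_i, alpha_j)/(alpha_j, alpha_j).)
type D_5

The matrix has rank 5 with 2's on the diagonal. Reading the off-diagonal entries as Dynkin edges (a single edge where a_ij = a_ji = -1; a double or triple edge where a_ij * a_ji = 2 or 3), the diagram is a chain of 3 nodes with a fork of two nodes at one end (D_5). One simple-root ordering that puts it in standard form is (alpha_1, alpha_2, alpha_3, alpha_5, alpha_4). So the algebra is type D_5, i.e. so(10).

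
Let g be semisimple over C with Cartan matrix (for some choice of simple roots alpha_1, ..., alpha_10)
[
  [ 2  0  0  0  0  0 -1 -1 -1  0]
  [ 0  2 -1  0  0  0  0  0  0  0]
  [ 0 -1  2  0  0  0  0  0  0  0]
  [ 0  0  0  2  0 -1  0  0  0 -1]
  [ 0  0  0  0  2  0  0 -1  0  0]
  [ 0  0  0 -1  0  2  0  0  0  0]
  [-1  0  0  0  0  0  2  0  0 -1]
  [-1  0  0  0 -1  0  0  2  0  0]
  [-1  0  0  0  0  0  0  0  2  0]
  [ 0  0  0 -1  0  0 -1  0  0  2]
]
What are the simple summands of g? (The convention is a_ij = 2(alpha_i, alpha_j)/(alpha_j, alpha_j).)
A2 ⊕ E8

The diagram associated to this matrix has two connected components: the simple roots {alpha_2, alpha_3} form a chain of 2 nodes with single edges (A_2), and {alpha_1, alpha_4, alpha_5, alpha_6, alpha_7, alpha_8, alpha_9, alpha_10} form a chain of 7 nodes with one extra node attached to the third node from one end (E_8). A semisimple Lie algebra decomposes uniquely as the direct sum of simple ideals, one per connected component of its Dynkin diagram, so g ≅ A_2 ⊕ E_8 (dimension 8 + 248 = 256).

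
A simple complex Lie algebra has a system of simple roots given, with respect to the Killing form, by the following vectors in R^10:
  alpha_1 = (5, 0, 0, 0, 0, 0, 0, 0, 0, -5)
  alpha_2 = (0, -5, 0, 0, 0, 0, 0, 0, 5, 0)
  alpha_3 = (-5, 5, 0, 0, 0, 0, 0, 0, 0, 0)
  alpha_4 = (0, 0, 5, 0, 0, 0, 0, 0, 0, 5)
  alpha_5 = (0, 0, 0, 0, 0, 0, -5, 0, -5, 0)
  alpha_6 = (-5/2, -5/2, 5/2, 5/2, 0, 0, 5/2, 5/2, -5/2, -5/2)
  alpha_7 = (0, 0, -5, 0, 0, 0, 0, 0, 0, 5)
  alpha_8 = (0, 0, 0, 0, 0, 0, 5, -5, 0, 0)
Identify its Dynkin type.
E_8

Compute the Cartan integers a_ij = 2(alpha_i, alpha_j)/(alpha_j, alpha_j); the resulting 8x8 Cartan matrix is
[[2, 0, -1, -1, 0, 0, -1, 0], [0, 2, -1, 0, -1, 0, 0, 0], [-1, -1, 2, 0, 0, 0, 0, 0], [-1, 0, 0, 2, 0, 0, 0, 0], [0, -1, 0, 0, 2, 0, 0, -1], [0, 0, 0, 0, 0, 2, -1, 0], [-1, 0, 0, 0, 0, -1, 2, 0], [0, 0, 0, 0, -1, 0, 0, 2]].
All simple roots have the same length, so the diagram is simply laced. The associated Dynkin diagram is a chain of 7 nodes with one extra node attached to the third node from one end (E_8), so the type is E_8.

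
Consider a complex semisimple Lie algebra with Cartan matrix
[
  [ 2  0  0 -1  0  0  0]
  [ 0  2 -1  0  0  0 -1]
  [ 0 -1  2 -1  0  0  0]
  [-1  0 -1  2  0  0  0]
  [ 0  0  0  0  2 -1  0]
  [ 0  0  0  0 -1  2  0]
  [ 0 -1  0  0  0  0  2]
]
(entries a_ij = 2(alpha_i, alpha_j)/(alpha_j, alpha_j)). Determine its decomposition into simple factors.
A_2 ⊕ A_5

The diagram associated to this matrix has two connected components: the simple roots {alpha_5, alpha_6} form a chain of 2 nodes with single edges (A_2), and {alpha_1, alpha_2, alpha_3, alpha_4, alpha_7} form a chain of 5 nodes with single edges (A_5). A semisimple Lie algebra decomposes uniquely as the direct sum of simple ideals, one per connected component of its Dynkin diagram, so g ≅ A_2 ⊕ A_5 (dimension 8 + 35 = 43).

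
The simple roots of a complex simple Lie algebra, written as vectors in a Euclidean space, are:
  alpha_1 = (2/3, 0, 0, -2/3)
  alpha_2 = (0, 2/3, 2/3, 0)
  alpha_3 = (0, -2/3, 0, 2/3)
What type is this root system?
type A_3

Compute the Cartan integers a_ij = 2(alpha_i, alpha_j)/(alpha_j, alpha_j); the resulting 3x3 Cartan matrix is
[[2, 0, -1], [0, 2, -1], [-1, -1, 2]].
All simple roots have the same length, so the diagram is simply laced. The associated Dynkin diagram is a chain of 3 nodes with single edges (A_3), so the type is A_3 (the algebra sl(4)).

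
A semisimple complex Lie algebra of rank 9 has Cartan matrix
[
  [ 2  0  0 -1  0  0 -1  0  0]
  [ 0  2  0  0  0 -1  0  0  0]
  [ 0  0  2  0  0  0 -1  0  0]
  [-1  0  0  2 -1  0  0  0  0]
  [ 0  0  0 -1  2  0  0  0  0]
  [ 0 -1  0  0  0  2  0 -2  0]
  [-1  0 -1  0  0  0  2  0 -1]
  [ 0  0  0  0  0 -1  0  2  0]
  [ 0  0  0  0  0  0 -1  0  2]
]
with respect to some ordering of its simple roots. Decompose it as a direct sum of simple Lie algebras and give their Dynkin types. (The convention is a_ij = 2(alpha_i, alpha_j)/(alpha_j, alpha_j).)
The diagram associated to this matrix has two connected components: the simple roots {alpha_2, alpha_6, alpha_8} form a chain of 3 nodes with a double edge at one end; the terminal node there is the unique short simple root (B_3), and {alpha_1, alpha_3, alpha_4, alpha_5, alpha_7, alpha_9} form a chain of 4 nodes with a fork of two nodes at one end (D_6). A semisimple Lie algebra decomposes uniquely as the direct sum of simple ideals, one per connected component of its Dynkin diagram, so g ≅ B_3 ⊕ D_6 (dimension 21 + 66 = 87).

B3 + D6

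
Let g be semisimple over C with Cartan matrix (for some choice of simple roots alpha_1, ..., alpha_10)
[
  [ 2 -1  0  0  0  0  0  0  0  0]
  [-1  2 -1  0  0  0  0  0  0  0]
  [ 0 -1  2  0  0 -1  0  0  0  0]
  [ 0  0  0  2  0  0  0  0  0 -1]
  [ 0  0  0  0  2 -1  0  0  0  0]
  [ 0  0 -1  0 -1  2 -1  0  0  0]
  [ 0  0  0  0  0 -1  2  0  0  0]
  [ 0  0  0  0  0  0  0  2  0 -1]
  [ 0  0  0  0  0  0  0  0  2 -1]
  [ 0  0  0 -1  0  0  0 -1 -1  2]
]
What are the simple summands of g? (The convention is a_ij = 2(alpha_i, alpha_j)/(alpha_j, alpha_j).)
The diagram associated to this matrix has two connected components: the simple roots {alpha_4, alpha_8, alpha_9, alpha_10} form a chain of 2 nodes with a fork of two nodes at one end (D_4), and {alpha_1, alpha_2, alpha_3, alpha_5, alpha_6, alpha_7} form a chain of 4 nodes with a fork of two nodes at one end (D_6). A semisimple Lie algebra decomposes uniquely as the direct sum of simple ideals, one per connected component of its Dynkin diagram, so g ≅ D_4 ⊕ D_6 (dimension 28 + 66 = 94).

type D_4 ⊕ type D_6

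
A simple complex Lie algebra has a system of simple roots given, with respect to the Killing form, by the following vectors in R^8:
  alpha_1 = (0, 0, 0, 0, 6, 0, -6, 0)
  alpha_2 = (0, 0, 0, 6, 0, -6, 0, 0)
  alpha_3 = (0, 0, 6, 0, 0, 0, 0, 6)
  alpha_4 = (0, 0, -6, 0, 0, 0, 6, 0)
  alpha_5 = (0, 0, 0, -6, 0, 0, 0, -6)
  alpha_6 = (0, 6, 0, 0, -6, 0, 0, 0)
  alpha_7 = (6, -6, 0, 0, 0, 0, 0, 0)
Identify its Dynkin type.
Compute the Cartan integers a_ij = 2(alpha_i, alpha_j)/(alpha_j, alpha_j); the resulting 7x7 Cartan matrix is
[[2, 0, 0, -1, 0, -1, 0], [0, 2, 0, 0, -1, 0, 0], [0, 0, 2, -1, -1, 0, 0], [-1, 0, -1, 2, 0, 0, 0], [0, -1, -1, 0, 2, 0, 0], [-1, 0, 0, 0, 0, 2, -1], [0, 0, 0, 0, 0, -1, 2]].
All simple roots have the same length, so the diagram is simply laced. The associated Dynkin diagram is a chain of 7 nodes with single edges (A_7), so the type is A_7 (the algebra sl(8)).

A7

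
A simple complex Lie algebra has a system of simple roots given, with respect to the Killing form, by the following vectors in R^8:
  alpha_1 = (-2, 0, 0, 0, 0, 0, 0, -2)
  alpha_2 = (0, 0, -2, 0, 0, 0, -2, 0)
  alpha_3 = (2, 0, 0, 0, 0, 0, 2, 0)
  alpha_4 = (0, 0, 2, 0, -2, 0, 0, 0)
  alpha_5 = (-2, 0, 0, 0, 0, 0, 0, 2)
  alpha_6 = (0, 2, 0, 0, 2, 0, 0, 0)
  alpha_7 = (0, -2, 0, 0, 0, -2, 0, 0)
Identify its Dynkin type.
D7

Compute the Cartan integers a_ij = 2(alpha_i, alpha_j)/(alpha_j, alpha_j); the resulting 7x7 Cartan matrix is
[[2, 0, -1, 0, 0, 0, 0], [0, 2, -1, -1, 0, 0, 0], [-1, -1, 2, 0, -1, 0, 0], [0, -1, 0, 2, 0, -1, 0], [0, 0, -1, 0, 2, 0, 0], [0, 0, 0, -1, 0, 2, -1], [0, 0, 0, 0, 0, -1, 2]].
All simple roots have the same length, so the diagram is simply laced. The associated Dynkin diagram is a chain of 5 nodes with a fork of two nodes at one end (D_7), so the type is D_7 (the algebra so(14)).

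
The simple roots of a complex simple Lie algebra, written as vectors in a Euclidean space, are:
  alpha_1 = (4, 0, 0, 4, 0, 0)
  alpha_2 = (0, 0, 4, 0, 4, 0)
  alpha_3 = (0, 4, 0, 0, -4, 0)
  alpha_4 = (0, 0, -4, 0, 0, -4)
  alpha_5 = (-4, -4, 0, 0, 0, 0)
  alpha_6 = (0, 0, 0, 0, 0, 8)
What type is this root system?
C6

Compute the Cartan integers a_ij = 2(alpha_i, alpha_j)/(alpha_j, alpha_j); the resulting 6x6 Cartan matrix is
[[2, 0, 0, 0, -1, 0], [0, 2, -1, -1, 0, 0], [0, -1, 2, 0, -1, 0], [0, -1, 0, 2, 0, -1], [-1, 0, -1, 0, 2, 0], [0, 0, 0, -2, 0, 2]].
The roots have two lengths (squared-length ratio 2:1); the short ones are alpha_{1,2,3,4,5}. The associated Dynkin diagram is a chain of 6 nodes with a double edge at one end; the terminal node there is the unique long simple root (C_6), so the type is C_6 (the algebra sp(12)).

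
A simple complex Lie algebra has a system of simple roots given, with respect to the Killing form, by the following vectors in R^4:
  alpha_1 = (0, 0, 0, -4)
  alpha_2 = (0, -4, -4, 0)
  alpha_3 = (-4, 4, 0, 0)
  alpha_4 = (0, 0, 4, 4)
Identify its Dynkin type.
Compute the Cartan integers a_ij = 2(alpha_i, alpha_j)/(alpha_j, alpha_j); the resulting 4x4 Cartan matrix is
[[2, 0, 0, -1], [0, 2, -1, -1], [0, -1, 2, 0], [-2, -1, 0, 2]].
The roots have two lengths (squared-length ratio 2:1); the short ones are alpha_{1}. The associated Dynkin diagram is a chain of 4 nodes with a double edge at one end; the terminal node there is the unique short simple root (B_4), so the type is B_4 (the algebra so(9)).

type B_4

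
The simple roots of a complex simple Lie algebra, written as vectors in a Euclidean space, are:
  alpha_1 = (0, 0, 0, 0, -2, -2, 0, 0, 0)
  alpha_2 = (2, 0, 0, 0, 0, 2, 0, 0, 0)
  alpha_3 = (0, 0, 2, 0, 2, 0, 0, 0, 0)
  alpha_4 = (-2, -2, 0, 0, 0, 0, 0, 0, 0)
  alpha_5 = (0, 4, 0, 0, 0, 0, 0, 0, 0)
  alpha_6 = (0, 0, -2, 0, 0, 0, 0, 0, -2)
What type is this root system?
Compute the Cartan integers a_ij = 2(alpha_i, alpha_j)/(alpha_j, alpha_j); the resulting 6x6 Cartan matrix is
[[2, -1, -1, 0, 0, 0], [-1, 2, 0, -1, 0, 0], [-1, 0, 2, 0, 0, -1], [0, -1, 0, 2, -1, 0], [0, 0, 0, -2, 2, 0], [0, 0, -1, 0, 0, 2]].
The roots have two lengths (squared-length ratio 2:1); the short ones are alpha_{1,2,3,4,6}. The associated Dynkin diagram is a chain of 6 nodes with a double edge at one end; the terminal node there is the unique long simple root (C_6), so the type is C_6 (the algebra sp(12)).

C6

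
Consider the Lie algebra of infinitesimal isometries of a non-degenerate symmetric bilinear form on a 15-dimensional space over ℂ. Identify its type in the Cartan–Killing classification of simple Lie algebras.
This is so(15) with 15 odd, which has dimension 15(15-1)/2 = 105 and rank (15-1)/2 = 7. In the classification of classical Lie algebras, the orthogonal algebra so(2n+1) in an odd number of variables has type B_n; here n = 7, so the Dynkin diagram is a chain of 7 nodes with a double edge at one end; the terminal node there is the unique short simple root (B_7). Hence the type is B_7.

B7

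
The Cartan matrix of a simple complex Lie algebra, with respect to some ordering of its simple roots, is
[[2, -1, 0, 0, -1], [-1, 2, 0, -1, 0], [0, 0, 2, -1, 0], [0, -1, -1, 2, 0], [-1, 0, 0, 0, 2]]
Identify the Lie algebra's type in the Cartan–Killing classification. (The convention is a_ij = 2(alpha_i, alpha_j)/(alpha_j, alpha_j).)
type A_5

The matrix has rank 5 with 2's on the diagonal. Reading the off-diagonal entries as Dynkin edges (a single edge where a_ij = a_ji = -1; a double or triple edge where a_ij * a_ji = 2 or 3), the diagram is a chain of 5 nodes with single edges (A_5). One simple-root ordering that puts it in standard form is (alpha_5, alpha_1, alpha_2, alpha_4, alpha_3). So the algebra is type A_5, i.e. sl(6).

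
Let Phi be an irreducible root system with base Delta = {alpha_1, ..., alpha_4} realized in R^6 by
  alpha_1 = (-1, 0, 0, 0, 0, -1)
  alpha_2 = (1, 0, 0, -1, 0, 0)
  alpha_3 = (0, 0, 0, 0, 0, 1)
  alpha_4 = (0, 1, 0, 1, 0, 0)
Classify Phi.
B4

Compute the Cartan integers a_ij = 2(alpha_i, alpha_j)/(alpha_j, alpha_j); the resulting 4x4 Cartan matrix is
[[2, -1, -2, 0], [-1, 2, 0, -1], [-1, 0, 2, 0], [0, -1, 0, 2]].
The roots have two lengths (squared-length ratio 2:1); the short ones are alpha_{3}. The associated Dynkin diagram is a chain of 4 nodes with a double edge at one end; the terminal node there is the unique short simple root (B_4), so the type is B_4 (the algebra so(9)).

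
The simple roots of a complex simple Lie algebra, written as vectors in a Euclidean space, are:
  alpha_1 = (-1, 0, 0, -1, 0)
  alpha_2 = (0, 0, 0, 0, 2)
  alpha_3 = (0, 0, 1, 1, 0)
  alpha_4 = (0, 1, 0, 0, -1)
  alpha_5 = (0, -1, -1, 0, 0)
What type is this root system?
C_5 (sp(10))

Compute the Cartan integers a_ij = 2(alpha_i, alpha_j)/(alpha_j, alpha_j); the resulting 5x5 Cartan matrix is
[[2, 0, -1, 0, 0], [0, 2, 0, -2, 0], [-1, 0, 2, 0, -1], [0, -1, 0, 2, -1], [0, 0, -1, -1, 2]].
The roots have two lengths (squared-length ratio 2:1); the short ones are alpha_{1,3,4,5}. The associated Dynkin diagram is a chain of 5 nodes with a double edge at one end; the terminal node there is the unique long simple root (C_5), so the type is C_5 (the algebra sp(10)).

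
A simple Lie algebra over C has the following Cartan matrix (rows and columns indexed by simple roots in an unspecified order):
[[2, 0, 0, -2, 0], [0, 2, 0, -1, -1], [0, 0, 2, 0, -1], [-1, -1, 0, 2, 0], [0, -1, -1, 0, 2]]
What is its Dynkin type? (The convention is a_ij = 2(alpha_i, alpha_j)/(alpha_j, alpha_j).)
The matrix has rank 5 with 2's on the diagonal. Reading the off-diagonal entries as Dynkin edges (a single edge where a_ij = a_ji = -1; a double or triple edge where a_ij * a_ji = 2 or 3), the diagram is a chain of 5 nodes with a double edge at one end; the terminal node there is the unique long simple root (C_5). One simple-root ordering that puts it in standard form is (alpha_3, alpha_5, alpha_2, alpha_4, alpha_1). So the algebra is type C_5, i.e. sp(10).

type C_5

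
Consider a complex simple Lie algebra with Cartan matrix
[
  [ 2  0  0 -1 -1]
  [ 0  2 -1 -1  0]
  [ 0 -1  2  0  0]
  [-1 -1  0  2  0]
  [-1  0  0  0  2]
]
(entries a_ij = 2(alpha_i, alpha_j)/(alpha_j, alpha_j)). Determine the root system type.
A_5 (sl(6))

The matrix has rank 5 with 2's on the diagonal. Reading the off-diagonal entries as Dynkin edges (a single edge where a_ij = a_ji = -1; a double or triple edge where a_ij * a_ji = 2 or 3), the diagram is a chain of 5 nodes with single edges (A_5). One simple-root ordering that puts it in standard form is (alpha_5, alpha_1, alpha_4, alpha_2, alpha_3). So the algebra is type A_5, i.e. sl(6).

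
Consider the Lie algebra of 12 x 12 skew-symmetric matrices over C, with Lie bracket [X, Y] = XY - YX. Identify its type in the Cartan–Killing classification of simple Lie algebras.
D_6

This is so(12) with 12 even, which has dimension 12(12-1)/2 = 66 and rank 12/2 = 6. In the classification of classical Lie algebras, the orthogonal algebra so(2n) in an even number of variables has type D_n; here n = 6, so the Dynkin diagram is a chain of 4 nodes with a fork of two nodes at one end (D_6). Hence the type is D_6.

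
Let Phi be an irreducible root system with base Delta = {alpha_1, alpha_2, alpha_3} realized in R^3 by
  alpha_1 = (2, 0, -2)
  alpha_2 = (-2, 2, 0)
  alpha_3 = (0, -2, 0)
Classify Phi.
B_3

Compute the Cartan integers a_ij = 2(alpha_i, alpha_j)/(alpha_j, alpha_j); the resulting 3x3 Cartan matrix is
[[2, -1, 0], [-1, 2, -2], [0, -1, 2]].
The roots have two lengths (squared-length ratio 2:1); the short ones are alpha_{3}. The associated Dynkin diagram is a chain of 3 nodes with a double edge at one end; the terminal node there is the unique short simple root (B_3), so the type is B_3 (the algebra so(7)).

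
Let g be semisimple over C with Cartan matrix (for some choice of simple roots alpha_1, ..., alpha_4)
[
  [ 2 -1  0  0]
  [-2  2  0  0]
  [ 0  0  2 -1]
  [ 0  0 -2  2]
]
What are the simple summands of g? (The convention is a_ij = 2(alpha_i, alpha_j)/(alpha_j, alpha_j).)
B2 + B2

The diagram associated to this matrix has two connected components: the simple roots {alpha_1, alpha_2} form a chain of 2 nodes with a double edge at one end; the terminal node there is the unique short simple root (B_2), and {alpha_3, alpha_4} form a chain of 2 nodes with a double edge at one end; the terminal node there is the unique short simple root (B_2). A semisimple Lie algebra decomposes uniquely as the direct sum of simple ideals, one per connected component of its Dynkin diagram, so g ≅ B_2 ⊕ B_2 (dimension 10 + 10 = 20).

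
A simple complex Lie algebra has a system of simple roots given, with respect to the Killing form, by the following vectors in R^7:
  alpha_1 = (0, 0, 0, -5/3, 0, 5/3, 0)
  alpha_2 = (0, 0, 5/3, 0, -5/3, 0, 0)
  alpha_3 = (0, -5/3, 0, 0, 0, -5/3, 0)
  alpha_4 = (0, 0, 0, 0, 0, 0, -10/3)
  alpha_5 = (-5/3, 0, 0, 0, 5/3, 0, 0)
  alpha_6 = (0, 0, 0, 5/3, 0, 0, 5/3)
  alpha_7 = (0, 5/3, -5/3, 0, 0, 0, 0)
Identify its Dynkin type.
Compute the Cartan integers a_ij = 2(alpha_i, alpha_j)/(alpha_j, alpha_j); the resulting 7x7 Cartan matrix is
[[2, 0, -1, 0, 0, -1, 0], [0, 2, 0, 0, -1, 0, -1], [-1, 0, 2, 0, 0, 0, -1], [0, 0, 0, 2, 0, -2, 0], [0, -1, 0, 0, 2, 0, 0], [-1, 0, 0, -1, 0, 2, 0], [0, -1, -1, 0, 0, 0, 2]].
The roots have two lengths (squared-length ratio 2:1); the short ones are alpha_{1,2,3,5,6,7}. The associated Dynkin diagram is a chain of 7 nodes with a double edge at one end; the terminal node there is the unique long simple root (C_7), so the type is C_7 (the algebra sp(14)).

C7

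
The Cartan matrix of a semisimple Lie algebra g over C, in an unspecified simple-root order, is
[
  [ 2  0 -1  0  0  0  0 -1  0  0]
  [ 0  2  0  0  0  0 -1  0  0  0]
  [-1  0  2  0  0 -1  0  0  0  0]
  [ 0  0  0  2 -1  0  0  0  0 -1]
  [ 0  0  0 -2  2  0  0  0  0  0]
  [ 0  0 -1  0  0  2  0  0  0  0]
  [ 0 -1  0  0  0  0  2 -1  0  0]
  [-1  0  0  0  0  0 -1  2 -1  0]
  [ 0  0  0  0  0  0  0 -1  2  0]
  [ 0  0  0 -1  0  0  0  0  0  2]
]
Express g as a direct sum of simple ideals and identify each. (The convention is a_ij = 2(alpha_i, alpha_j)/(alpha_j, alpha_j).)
The diagram associated to this matrix has two connected components: the simple roots {alpha_4, alpha_5, alpha_10} form a chain of 3 nodes with a double edge at one end; the terminal node there is the unique long simple root (C_3), and {alpha_1, alpha_2, alpha_3, alpha_6, alpha_7, alpha_8, alpha_9} form a chain of 6 nodes with one extra node attached to the third node from one end (E_7). A semisimple Lie algebra decomposes uniquely as the direct sum of simple ideals, one per connected component of its Dynkin diagram, so g ≅ C_3 ⊕ E_7 (dimension 21 + 133 = 154).

C3 ⊕ E7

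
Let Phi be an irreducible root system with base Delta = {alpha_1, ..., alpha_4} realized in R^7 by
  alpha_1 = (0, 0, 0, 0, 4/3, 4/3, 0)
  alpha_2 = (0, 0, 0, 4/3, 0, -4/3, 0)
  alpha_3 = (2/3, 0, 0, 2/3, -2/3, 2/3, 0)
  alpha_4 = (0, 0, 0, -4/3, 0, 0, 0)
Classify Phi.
type F_4

Compute the Cartan integers a_ij = 2(alpha_i, alpha_j)/(alpha_j, alpha_j); the resulting 4x4 Cartan matrix is
[[2, -1, 0, 0], [-1, 2, 0, -2], [0, 0, 2, -1], [0, -1, -1, 2]].
The roots have two lengths (squared-length ratio 2:1); the short ones are alpha_{3,4}. The associated Dynkin diagram is a chain of 4 nodes with a double edge between the middle two (F_4), so the type is F_4.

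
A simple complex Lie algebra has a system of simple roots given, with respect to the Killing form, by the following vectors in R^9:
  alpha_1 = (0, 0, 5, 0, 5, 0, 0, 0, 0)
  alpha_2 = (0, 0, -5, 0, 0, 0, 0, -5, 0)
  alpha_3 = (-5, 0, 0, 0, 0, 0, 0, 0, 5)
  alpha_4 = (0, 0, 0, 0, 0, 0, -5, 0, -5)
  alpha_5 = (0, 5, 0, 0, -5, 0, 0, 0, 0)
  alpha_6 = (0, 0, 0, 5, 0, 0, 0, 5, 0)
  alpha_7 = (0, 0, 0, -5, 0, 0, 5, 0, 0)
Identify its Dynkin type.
Compute the Cartan integers a_ij = 2(alpha_i, alpha_j)/(alpha_j, alpha_j); the resulting 7x7 Cartan matrix is
[[2, -1, 0, 0, -1, 0, 0], [-1, 2, 0, 0, 0, -1, 0], [0, 0, 2, -1, 0, 0, 0], [0, 0, -1, 2, 0, 0, -1], [-1, 0, 0, 0, 2, 0, 0], [0, -1, 0, 0, 0, 2, -1], [0, 0, 0, -1, 0, -1, 2]].
All simple roots have the same length, so the diagram is simply laced. The associated Dynkin diagram is a chain of 7 nodes with single edges (A_7), so the type is A_7 (the algebra sl(8)).

type A_7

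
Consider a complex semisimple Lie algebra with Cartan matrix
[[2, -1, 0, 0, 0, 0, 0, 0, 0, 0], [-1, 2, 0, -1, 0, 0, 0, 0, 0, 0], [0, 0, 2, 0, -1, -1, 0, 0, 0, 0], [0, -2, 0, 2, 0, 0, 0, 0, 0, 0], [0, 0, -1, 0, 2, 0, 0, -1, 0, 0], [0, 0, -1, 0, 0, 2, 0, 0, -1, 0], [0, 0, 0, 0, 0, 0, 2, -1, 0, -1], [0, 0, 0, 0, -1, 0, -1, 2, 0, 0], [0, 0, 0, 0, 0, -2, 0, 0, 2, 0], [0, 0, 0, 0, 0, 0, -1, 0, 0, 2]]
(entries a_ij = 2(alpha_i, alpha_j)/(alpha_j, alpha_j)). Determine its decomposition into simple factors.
C_3 + C_7

The diagram associated to this matrix has two connected components: the simple roots {alpha_1, alpha_2, alpha_4} form a chain of 3 nodes with a double edge at one end; the terminal node there is the unique long simple root (C_3), and {alpha_3, alpha_5, alpha_6, alpha_7, alpha_8, alpha_9, alpha_10} form a chain of 7 nodes with a double edge at one end; the terminal node there is the unique long simple root (C_7). A semisimple Lie algebra decomposes uniquely as the direct sum of simple ideals, one per connected component of its Dynkin diagram, so g ≅ C_3 ⊕ C_7 (dimension 21 + 105 = 126).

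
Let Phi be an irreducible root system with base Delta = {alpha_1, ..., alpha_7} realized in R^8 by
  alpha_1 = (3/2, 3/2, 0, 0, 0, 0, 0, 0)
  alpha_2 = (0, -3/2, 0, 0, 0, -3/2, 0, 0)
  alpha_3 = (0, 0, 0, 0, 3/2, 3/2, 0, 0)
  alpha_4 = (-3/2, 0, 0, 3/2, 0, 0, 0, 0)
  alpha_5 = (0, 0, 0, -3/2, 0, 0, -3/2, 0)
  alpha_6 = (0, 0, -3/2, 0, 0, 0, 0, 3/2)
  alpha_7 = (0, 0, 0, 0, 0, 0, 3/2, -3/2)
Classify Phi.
A_7

Compute the Cartan integers a_ij = 2(alpha_i, alpha_j)/(alpha_j, alpha_j); the resulting 7x7 Cartan matrix is
[[2, -1, 0, -1, 0, 0, 0], [-1, 2, -1, 0, 0, 0, 0], [0, -1, 2, 0, 0, 0, 0], [-1, 0, 0, 2, -1, 0, 0], [0, 0, 0, -1, 2, 0, -1], [0, 0, 0, 0, 0, 2, -1], [0, 0, 0, 0, -1, -1, 2]].
All simple roots have the same length, so the diagram is simply laced. The associated Dynkin diagram is a chain of 7 nodes with single edges (A_7), so the type is A_7 (the algebra sl(8)).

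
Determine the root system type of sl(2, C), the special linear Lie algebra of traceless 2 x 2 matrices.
A_1

This is sl(2), which has dimension 2^2 - 1 = 3 and rank 2 - 1 = 1 (a Cartan subalgebra is the diagonal traceless matrices). In the classification of classical Lie algebras, the special linear algebra sl(n+1) has type A_n; here n = 1, so the Dynkin diagram is a chain of 1 nodes with single edges (A_1). Hence the type is A_1.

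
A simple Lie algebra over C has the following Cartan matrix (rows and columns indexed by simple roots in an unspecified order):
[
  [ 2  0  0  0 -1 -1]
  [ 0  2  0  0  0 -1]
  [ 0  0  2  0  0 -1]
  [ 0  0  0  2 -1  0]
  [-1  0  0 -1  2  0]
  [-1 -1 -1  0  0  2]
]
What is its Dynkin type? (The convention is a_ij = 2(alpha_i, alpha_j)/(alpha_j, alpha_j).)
type D_6

The matrix has rank 6 with 2's on the diagonal. Reading the off-diagonal entries as Dynkin edges (a single edge where a_ij = a_ji = -1; a double or triple edge where a_ij * a_ji = 2 or 3), the diagram is a chain of 4 nodes with a fork of two nodes at one end (D_6). One simple-root ordering that puts it in standard form is (alpha_4, alpha_5, alpha_1, alpha_6, alpha_2, alpha_3). So the algebra is type D_6, i.e. so(12).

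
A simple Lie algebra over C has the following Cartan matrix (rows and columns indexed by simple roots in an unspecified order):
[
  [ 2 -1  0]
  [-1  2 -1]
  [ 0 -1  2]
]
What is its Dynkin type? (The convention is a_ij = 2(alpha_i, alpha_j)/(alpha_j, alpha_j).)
A3

The matrix has rank 3 with 2's on the diagonal. Reading the off-diagonal entries as Dynkin edges (a single edge where a_ij = a_ji = -1; a double or triple edge where a_ij * a_ji = 2 or 3), the diagram is a chain of 3 nodes with single edges (A_3). One simple-root ordering that puts it in standard form is (alpha_1, alpha_2, alpha_3). So the algebra is type A_3, i.e. sl(4).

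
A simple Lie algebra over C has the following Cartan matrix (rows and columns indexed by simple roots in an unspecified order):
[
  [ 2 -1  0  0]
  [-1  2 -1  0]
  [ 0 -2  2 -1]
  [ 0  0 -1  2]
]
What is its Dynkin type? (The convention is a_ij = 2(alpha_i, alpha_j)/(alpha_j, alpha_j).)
type F_4

The matrix has rank 4 with 2's on the diagonal. Reading the off-diagonal entries as Dynkin edges (a single edge where a_ij = a_ji = -1; a double or triple edge where a_ij * a_ji = 2 or 3), the diagram is a chain of 4 nodes with a double edge between the middle two (F_4). One simple-root ordering that puts it in standard form is (alpha_4, alpha_3, alpha_2, alpha_1). So the algebra is type F_4.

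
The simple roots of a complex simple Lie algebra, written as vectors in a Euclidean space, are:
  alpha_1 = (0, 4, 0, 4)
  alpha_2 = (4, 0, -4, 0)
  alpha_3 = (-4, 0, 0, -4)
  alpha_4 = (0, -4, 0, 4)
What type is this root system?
D4

Compute the Cartan integers a_ij = 2(alpha_i, alpha_j)/(alpha_j, alpha_j); the resulting 4x4 Cartan matrix is
[[2, 0, -1, 0], [0, 2, -1, 0], [-1, -1, 2, -1], [0, 0, -1, 2]].
All simple roots have the same length, so the diagram is simply laced. The associated Dynkin diagram is a chain of 2 nodes with a fork of two nodes at one end (D_4), so the type is D_4 (the algebra so(8)).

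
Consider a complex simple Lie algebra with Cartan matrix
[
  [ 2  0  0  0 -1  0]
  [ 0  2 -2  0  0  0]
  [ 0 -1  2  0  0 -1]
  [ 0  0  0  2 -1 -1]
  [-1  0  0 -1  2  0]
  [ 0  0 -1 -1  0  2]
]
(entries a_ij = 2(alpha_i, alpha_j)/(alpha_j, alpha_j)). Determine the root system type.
The matrix has rank 6 with 2's on the diagonal. Reading the off-diagonal entries as Dynkin edges (a single edge where a_ij = a_ji = -1; a double or triple edge where a_ij * a_ji = 2 or 3), the diagram is a chain of 6 nodes with a double edge at one end; the terminal node there is the unique long simple root (C_6). One simple-root ordering that puts it in standard form is (alpha_1, alpha_5, alpha_4, alpha_6, alpha_3, alpha_2). So the algebra is type C_6, i.e. sp(12).

C_6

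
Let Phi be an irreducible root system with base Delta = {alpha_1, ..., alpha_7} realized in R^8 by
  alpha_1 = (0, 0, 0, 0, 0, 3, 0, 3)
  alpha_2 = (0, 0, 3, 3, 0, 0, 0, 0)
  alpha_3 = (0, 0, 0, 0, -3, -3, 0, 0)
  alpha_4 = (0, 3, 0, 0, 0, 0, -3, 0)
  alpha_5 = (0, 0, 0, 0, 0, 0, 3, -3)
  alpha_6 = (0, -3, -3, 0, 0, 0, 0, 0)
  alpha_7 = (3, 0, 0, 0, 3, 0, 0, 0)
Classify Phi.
type A_7

Compute the Cartan integers a_ij = 2(alpha_i, alpha_j)/(alpha_j, alpha_j); the resulting 7x7 Cartan matrix is
[[2, 0, -1, 0, -1, 0, 0], [0, 2, 0, 0, 0, -1, 0], [-1, 0, 2, 0, 0, 0, -1], [0, 0, 0, 2, -1, -1, 0], [-1, 0, 0, -1, 2, 0, 0], [0, -1, 0, -1, 0, 2, 0], [0, 0, -1, 0, 0, 0, 2]].
All simple roots have the same length, so the diagram is simply laced. The associated Dynkin diagram is a chain of 7 nodes with single edges (A_7), so the type is A_7 (the algebra sl(8)).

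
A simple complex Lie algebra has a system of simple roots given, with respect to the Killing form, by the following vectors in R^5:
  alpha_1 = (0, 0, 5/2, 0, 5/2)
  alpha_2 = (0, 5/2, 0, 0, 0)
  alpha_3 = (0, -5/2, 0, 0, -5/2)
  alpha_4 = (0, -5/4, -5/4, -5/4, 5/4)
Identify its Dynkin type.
Compute the Cartan integers a_ij = 2(alpha_i, alpha_j)/(alpha_j, alpha_j); the resulting 4x4 Cartan matrix is
[[2, 0, -1, 0], [0, 2, -1, -1], [-1, -2, 2, 0], [0, -1, 0, 2]].
The roots have two lengths (squared-length ratio 2:1); the short ones are alpha_{2,4}. The associated Dynkin diagram is a chain of 4 nodes with a double edge between the middle two (F_4), so the type is F_4.

F_4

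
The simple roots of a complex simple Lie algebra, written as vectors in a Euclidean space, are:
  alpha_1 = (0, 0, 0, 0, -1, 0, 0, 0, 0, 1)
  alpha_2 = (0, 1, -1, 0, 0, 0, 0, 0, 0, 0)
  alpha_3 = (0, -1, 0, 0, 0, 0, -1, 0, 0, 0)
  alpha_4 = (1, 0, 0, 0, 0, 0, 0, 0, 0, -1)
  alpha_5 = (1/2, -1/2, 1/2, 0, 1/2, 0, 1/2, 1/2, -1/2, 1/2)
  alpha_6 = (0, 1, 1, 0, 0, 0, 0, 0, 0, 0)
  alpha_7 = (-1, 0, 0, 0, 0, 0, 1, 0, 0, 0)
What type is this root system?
Compute the Cartan integers a_ij = 2(alpha_i, alpha_j)/(alpha_j, alpha_j); the resulting 7x7 Cartan matrix is
[[2, 0, 0, -1, 0, 0, 0], [0, 2, -1, 0, -1, 0, 0], [0, -1, 2, 0, 0, -1, -1], [-1, 0, 0, 2, 0, 0, -1], [0, -1, 0, 0, 2, 0, 0], [0, 0, -1, 0, 0, 2, 0], [0, 0, -1, -1, 0, 0, 2]].
All simple roots have the same length, so the diagram is simply laced. The associated Dynkin diagram is a chain of 6 nodes with one extra node attached to the third node from one end (E_7), so the type is E_7.

E7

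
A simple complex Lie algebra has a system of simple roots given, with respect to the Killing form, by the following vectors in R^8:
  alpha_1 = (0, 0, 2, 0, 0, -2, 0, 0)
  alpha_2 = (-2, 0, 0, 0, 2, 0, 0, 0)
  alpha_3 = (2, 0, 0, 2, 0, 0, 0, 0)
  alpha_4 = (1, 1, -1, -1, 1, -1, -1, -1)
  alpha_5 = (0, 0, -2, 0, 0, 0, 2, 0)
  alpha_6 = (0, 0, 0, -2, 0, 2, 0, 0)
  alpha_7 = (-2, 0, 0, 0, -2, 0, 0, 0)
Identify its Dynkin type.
Compute the Cartan integers a_ij = 2(alpha_i, alpha_j)/(alpha_j, alpha_j); the resulting 7x7 Cartan matrix is
[[2, 0, 0, 0, -1, -1, 0], [0, 2, -1, 0, 0, 0, 0], [0, -1, 2, 0, 0, -1, -1], [0, 0, 0, 2, 0, 0, -1], [-1, 0, 0, 0, 2, 0, 0], [-1, 0, -1, 0, 0, 2, 0], [0, 0, -1, -1, 0, 0, 2]].
All simple roots have the same length, so the diagram is simply laced. The associated Dynkin diagram is a chain of 6 nodes with one extra node attached to the third node from one end (E_7), so the type is E_7.

E7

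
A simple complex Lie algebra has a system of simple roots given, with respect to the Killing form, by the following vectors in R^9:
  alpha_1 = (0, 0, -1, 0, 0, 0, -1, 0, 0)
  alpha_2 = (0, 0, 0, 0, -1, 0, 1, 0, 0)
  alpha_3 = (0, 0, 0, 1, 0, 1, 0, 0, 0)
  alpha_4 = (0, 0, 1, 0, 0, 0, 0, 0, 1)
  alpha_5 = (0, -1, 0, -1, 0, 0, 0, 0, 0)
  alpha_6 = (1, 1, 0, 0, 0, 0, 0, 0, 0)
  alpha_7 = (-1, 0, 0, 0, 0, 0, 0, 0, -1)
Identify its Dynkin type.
Compute the Cartan integers a_ij = 2(alpha_i, alpha_j)/(alpha_j, alpha_j); the resulting 7x7 Cartan matrix is
[[2, -1, 0, -1, 0, 0, 0], [-1, 2, 0, 0, 0, 0, 0], [0, 0, 2, 0, -1, 0, 0], [-1, 0, 0, 2, 0, 0, -1], [0, 0, -1, 0, 2, -1, 0], [0, 0, 0, 0, -1, 2, -1], [0, 0, 0, -1, 0, -1, 2]].
All simple roots have the same length, so the diagram is simply laced. The associated Dynkin diagram is a chain of 7 nodes with single edges (A_7), so the type is A_7 (the algebra sl(8)).

type A_7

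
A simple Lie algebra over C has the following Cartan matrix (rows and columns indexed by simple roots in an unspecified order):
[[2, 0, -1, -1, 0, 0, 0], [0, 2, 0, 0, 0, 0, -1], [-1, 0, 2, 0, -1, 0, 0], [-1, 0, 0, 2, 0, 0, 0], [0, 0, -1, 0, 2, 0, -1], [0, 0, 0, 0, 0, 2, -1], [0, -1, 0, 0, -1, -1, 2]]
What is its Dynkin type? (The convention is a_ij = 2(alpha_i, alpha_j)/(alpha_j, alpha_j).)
type D_7

The matrix has rank 7 with 2's on the diagonal. Reading the off-diagonal entries as Dynkin edges (a single edge where a_ij = a_ji = -1; a double or triple edge where a_ij * a_ji = 2 or 3), the diagram is a chain of 5 nodes with a fork of two nodes at one end (D_7). One simple-root ordering that puts it in standard form is (alpha_4, alpha_1, alpha_3, alpha_5, alpha_7, alpha_6, alpha_2). So the algebra is type D_7, i.e. so(14).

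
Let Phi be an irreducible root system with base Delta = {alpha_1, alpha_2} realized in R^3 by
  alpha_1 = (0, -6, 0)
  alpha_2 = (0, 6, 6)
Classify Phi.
Compute the Cartan integers a_ij = 2(alpha_i, alpha_j)/(alpha_j, alpha_j); the resulting 2x2 Cartan matrix is
[[2, -1], [-2, 2]].
The roots have two lengths (squared-length ratio 2:1); the short ones are alpha_{1}. The associated Dynkin diagram is a chain of 2 nodes with a double edge at one end; the terminal node there is the unique short simple root (B_2), so the type is B_2 (the algebra so(5)).

B_2 (so(5))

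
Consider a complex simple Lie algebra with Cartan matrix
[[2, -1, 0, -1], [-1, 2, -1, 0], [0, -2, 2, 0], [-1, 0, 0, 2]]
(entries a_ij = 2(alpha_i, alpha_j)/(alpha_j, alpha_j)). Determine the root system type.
The matrix has rank 4 with 2's on the diagonal. Reading the off-diagonal entries as Dynkin edges (a single edge where a_ij = a_ji = -1; a double or triple edge where a_ij * a_ji = 2 or 3), the diagram is a chain of 4 nodes with a double edge at one end; the terminal node there is the unique long simple root (C_4). One simple-root ordering that puts it in standard form is (alpha_4, alpha_1, alpha_2, alpha_3). So the algebra is type C_4, i.e. sp(8).

C4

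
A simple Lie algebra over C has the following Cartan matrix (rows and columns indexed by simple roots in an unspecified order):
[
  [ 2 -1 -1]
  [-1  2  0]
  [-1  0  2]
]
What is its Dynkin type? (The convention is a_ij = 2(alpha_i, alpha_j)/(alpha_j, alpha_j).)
The matrix has rank 3 with 2's on the diagonal. Reading the off-diagonal entries as Dynkin edges (a single edge where a_ij = a_ji = -1; a double or triple edge where a_ij * a_ji = 2 or 3), the diagram is a chain of 3 nodes with single edges (A_3). One simple-root ordering that puts it in standard form is (alpha_2, alpha_1, alpha_3). So the algebra is type A_3, i.e. sl(4).

type A_3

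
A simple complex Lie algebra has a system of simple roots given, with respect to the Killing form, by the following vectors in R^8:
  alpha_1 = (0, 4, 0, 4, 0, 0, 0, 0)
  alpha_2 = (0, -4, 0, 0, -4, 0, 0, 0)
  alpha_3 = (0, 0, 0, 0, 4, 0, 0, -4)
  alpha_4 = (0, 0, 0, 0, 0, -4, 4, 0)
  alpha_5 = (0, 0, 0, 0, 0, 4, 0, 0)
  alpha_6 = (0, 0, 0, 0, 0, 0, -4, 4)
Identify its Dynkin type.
Compute the Cartan integers a_ij = 2(alpha_i, alpha_j)/(alpha_j, alpha_j); the resulting 6x6 Cartan matrix is
[[2, -1, 0, 0, 0, 0], [-1, 2, -1, 0, 0, 0], [0, -1, 2, 0, 0, -1], [0, 0, 0, 2, -2, -1], [0, 0, 0, -1, 2, 0], [0, 0, -1, -1, 0, 2]].
The roots have two lengths (squared-length ratio 2:1); the short ones are alpha_{5}. The associated Dynkin diagram is a chain of 6 nodes with a double edge at one end; the terminal node there is the unique short simple root (B_6), so the type is B_6 (the algebra so(13)).

B_6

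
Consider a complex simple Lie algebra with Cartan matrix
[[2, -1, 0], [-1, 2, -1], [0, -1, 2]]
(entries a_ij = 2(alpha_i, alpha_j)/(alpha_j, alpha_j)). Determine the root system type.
The matrix has rank 3 with 2's on the diagonal. Reading the off-diagonal entries as Dynkin edges (a single edge where a_ij = a_ji = -1; a double or triple edge where a_ij * a_ji = 2 or 3), the diagram is a chain of 3 nodes with single edges (A_3). One simple-root ordering that puts it in standard form is (alpha_1, alpha_2, alpha_3). So the algebra is type A_3, i.e. sl(4).

A3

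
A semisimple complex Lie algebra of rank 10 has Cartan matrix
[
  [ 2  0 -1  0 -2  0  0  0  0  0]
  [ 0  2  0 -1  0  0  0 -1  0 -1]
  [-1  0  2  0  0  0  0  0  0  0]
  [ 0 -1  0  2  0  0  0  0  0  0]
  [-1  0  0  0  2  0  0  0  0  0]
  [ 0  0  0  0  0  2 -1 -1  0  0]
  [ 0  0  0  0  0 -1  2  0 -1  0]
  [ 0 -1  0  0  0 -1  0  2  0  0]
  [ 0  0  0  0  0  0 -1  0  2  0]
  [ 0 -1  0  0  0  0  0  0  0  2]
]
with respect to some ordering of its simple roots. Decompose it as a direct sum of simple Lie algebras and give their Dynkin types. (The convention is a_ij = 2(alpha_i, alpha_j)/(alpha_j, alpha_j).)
The diagram associated to this matrix has two connected components: the simple roots {alpha_1, alpha_3, alpha_5} form a chain of 3 nodes with a double edge at one end; the terminal node there is the unique short simple root (B_3), and {alpha_2, alpha_4, alpha_6, alpha_7, alpha_8, alpha_9, alpha_10} form a chain of 5 nodes with a fork of two nodes at one end (D_7). A semisimple Lie algebra decomposes uniquely as the direct sum of simple ideals, one per connected component of its Dynkin diagram, so g ≅ B_3 ⊕ D_7 (dimension 21 + 91 = 112).

type B_3 + type D_7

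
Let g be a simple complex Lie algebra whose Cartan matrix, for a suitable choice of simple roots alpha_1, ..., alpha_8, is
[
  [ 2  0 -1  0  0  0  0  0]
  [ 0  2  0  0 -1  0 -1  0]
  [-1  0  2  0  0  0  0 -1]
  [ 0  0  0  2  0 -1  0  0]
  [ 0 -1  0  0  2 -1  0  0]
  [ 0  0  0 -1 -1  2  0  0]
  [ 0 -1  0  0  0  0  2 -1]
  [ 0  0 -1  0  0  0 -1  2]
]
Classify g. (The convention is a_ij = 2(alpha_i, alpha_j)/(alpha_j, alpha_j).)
A_8 (sl(9))

The matrix has rank 8 with 2's on the diagonal. Reading the off-diagonal entries as Dynkin edges (a single edge where a_ij = a_ji = -1; a double or triple edge where a_ij * a_ji = 2 or 3), the diagram is a chain of 8 nodes with single edges (A_8). One simple-root ordering that puts it in standard form is (alpha_1, alpha_3, alpha_8, alpha_7, alpha_2, alpha_5, alpha_6, alpha_4). So the algebra is type A_8, i.e. sl(9).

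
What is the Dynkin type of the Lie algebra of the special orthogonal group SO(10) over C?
This is so(10) with 10 even, which has dimension 10(10-1)/2 = 45 and rank 10/2 = 5. In the classification of classical Lie algebras, the orthogonal algebra so(2n) in an even number of variables has type D_n; here n = 5, so the Dynkin diagram is a chain of 3 nodes with a fork of two nodes at one end (D_5). Hence the type is D_5.

D_5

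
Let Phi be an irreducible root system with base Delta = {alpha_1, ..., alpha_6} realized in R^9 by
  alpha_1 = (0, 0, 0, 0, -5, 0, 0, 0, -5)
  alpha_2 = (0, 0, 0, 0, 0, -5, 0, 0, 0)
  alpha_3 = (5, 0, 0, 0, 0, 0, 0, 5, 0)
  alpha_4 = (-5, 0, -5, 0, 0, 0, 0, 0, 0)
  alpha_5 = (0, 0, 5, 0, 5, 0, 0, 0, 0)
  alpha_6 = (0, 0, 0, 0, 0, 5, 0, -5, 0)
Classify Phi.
Compute the Cartan integers a_ij = 2(alpha_i, alpha_j)/(alpha_j, alpha_j); the resulting 6x6 Cartan matrix is
[[2, 0, 0, 0, -1, 0], [0, 2, 0, 0, 0, -1], [0, 0, 2, -1, 0, -1], [0, 0, -1, 2, -1, 0], [-1, 0, 0, -1, 2, 0], [0, -2, -1, 0, 0, 2]].
The roots have two lengths (squared-length ratio 2:1); the short ones are alpha_{2}. The associated Dynkin diagram is a chain of 6 nodes with a double edge at one end; the terminal node there is the unique short simple root (B_6), so the type is B_6 (the algebra so(13)).

type B_6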